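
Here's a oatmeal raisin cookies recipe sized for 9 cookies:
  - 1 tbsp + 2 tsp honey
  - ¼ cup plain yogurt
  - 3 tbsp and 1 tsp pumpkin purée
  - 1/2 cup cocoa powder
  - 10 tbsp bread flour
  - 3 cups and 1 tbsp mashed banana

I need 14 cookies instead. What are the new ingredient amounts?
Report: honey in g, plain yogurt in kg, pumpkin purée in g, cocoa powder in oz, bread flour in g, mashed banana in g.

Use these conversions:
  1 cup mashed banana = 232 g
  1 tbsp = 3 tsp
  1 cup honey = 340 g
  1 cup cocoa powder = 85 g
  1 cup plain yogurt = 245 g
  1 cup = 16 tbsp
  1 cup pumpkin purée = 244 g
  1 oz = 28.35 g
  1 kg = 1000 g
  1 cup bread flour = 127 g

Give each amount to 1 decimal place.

honey: 55.1 g; plain yogurt: 0.1 kg; pumpkin purée: 79.1 g; cocoa powder: 2.3 oz; bread flour: 123.5 g; mashed banana: 1105.2 g

Scaling factor: 14/9.
honey: (1 tbsp + 2 tsp = 5/3 tbsp) × 14/9 ÷ 16 tbsp/cup × 340 g/cup ≈ 55.1 g
plain yogurt: 0.25 cup × 14/9 × 245 g/cup ÷ 1000 g/kg ≈ 0.1 kg
pumpkin purée: (3 tbsp + 1 tsp = 10/3 tbsp) × 14/9 ÷ 16 tbsp/cup × 244 g/cup ≈ 79.1 g
cocoa powder: 0.5 cup × 14/9 × 85 g/cup ÷ 28.35 g/oz ≈ 2.3 oz
bread flour: 10 tbsp × 14/9 ÷ 16 tbsp/cup × 127 g/cup ≈ 123.5 g
mashed banana: (3 cup + 1 tbsp = 3.0625 cup) × 14/9 × 232 g/cup ≈ 1105.2 g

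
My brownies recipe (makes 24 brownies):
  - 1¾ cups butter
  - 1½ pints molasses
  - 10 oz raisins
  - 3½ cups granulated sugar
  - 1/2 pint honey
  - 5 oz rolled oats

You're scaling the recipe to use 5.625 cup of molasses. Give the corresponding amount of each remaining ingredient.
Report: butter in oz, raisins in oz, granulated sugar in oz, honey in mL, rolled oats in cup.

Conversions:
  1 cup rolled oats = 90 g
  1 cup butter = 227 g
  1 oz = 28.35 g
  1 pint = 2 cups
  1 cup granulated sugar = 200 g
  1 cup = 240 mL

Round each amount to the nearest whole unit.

The original recipe has 3 cup of molasses, so the scaling factor is 5.625 ÷ 3 = 15/8 = 1.875.
butter: 1.75 cup × 15/8 × 227 g/cup ÷ 28.35 g/oz ≈ 26 oz
raisins: 10 oz × 15/8 ≈ 19 oz
granulated sugar: 3.5 cup × 15/8 × 200 g/cup ÷ 28.35 g/oz ≈ 46 oz
honey: 0.5 pint × 15/8 × 2 cup/pint × 240 mL/cup = 450 mL
rolled oats: 5 oz × 15/8 × 28.35 g/oz ÷ 90 g/cup ≈ 3 cup

butter: 26 oz; raisins: 19 oz; granulated sugar: 46 oz; honey: 450 mL; rolled oats: 3 cup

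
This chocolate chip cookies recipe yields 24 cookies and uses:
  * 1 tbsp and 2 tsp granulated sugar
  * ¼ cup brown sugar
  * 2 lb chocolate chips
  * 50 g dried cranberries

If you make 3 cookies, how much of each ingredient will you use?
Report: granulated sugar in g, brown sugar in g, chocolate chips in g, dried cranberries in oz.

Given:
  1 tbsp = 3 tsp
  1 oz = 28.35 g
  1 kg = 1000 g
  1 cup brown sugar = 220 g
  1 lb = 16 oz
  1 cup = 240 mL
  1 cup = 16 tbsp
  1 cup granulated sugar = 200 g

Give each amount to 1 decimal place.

granulated sugar: 2.6 g; brown sugar: 6.9 g; chocolate chips: 113.4 g; dried cranberries: 0.2 oz

Scaling factor: 3/24 = 1/8 = 0.125.
granulated sugar: (1 tbsp + 2 tsp = 5/3 tbsp) × 1/8 ÷ 16 tbsp/cup × 200 g/cup ≈ 2.6 g
brown sugar: 0.25 cup × 1/8 × 220 g/cup ≈ 6.9 g
chocolate chips: 2 lb × 1/8 × 16 oz/lb × 28.35 g/oz = 113.4 g
dried cranberries: 50 g × 1/8 ÷ 28.35 g/oz ≈ 0.2 oz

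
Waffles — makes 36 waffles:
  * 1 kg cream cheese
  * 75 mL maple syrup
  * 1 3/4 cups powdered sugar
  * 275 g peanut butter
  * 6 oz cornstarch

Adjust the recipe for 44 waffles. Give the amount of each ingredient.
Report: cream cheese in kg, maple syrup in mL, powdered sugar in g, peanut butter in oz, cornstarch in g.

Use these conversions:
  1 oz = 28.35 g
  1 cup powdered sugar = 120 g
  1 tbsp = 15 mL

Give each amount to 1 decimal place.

Scaling factor: 44/36 = 11/9.
cream cheese: 1 kg × 11/9 ≈ 1.2 kg
maple syrup: 75 mL × 11/9 ≈ 91.7 mL
powdered sugar: 1.75 cup × 11/9 × 120 g/cup ≈ 256.7 g
peanut butter: 275 g × 11/9 ÷ 28.35 g/oz ≈ 11.9 oz
cornstarch: 6 oz × 11/9 × 28.35 g/oz = 207.9 g

cream cheese: 1.2 kg; maple syrup: 91.7 mL; powdered sugar: 256.7 g; peanut butter: 11.9 oz; cornstarch: 207.9 g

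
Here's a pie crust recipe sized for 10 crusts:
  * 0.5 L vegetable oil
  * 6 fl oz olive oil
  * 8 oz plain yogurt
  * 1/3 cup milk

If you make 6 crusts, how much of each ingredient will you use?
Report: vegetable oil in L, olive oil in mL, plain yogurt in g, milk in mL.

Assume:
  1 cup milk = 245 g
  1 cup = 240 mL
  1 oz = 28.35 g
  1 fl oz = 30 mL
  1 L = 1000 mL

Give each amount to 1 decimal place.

Scaling factor: 6/10 = 3/5 = 0.6.
vegetable oil: 0.5 L × 3/5 = 0.3 L
olive oil: 6 fl oz × 3/5 × 30 mL/fl oz = 108.0 mL
plain yogurt: 8 oz × 3/5 × 28.35 g/oz ≈ 136.1 g
milk: 1/3 cup × 3/5 × 240 mL/cup = 48.0 mL

vegetable oil: 0.3 L; olive oil: 108.0 mL; plain yogurt: 136.1 g; milk: 48.0 mL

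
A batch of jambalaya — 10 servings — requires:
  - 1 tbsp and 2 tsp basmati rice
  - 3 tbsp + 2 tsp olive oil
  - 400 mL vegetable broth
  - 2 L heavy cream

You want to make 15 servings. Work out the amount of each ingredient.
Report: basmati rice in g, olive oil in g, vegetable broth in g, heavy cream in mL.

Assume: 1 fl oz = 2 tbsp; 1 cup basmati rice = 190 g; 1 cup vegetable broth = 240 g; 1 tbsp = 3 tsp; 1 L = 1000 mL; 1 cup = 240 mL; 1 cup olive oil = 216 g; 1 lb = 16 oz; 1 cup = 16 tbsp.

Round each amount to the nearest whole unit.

Scaling factor: 15/10 = 3/2 = 1.5.
basmati rice: (1 tbsp + 2 tsp = 5/3 tbsp) × 3/2 ÷ 16 tbsp/cup × 190 g/cup ≈ 30 g
olive oil: (3 tbsp + 2 tsp = 11/3 tbsp) × 3/2 ÷ 16 tbsp/cup × 216 g/cup ≈ 74 g
vegetable broth: 400 mL × 3/2 ÷ 240 mL/cup × 240 g/cup = 600 g
heavy cream: 2 L × 3/2 × 1000 mL/L = 3000 mL

basmati rice: 30 g; olive oil: 74 g; vegetable broth: 600 g; heavy cream: 3000 mL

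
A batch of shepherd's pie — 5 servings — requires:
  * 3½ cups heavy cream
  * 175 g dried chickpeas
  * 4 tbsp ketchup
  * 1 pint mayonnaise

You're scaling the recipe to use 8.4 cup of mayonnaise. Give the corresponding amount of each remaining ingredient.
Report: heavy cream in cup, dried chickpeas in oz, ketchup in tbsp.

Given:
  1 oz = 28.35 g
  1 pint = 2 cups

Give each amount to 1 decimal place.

heavy cream: 14.7 cup; dried chickpeas: 25.9 oz; ketchup: 16.8 tbsp

The original recipe has 2 cup of mayonnaise, so the scaling factor is 8.4 ÷ 2 = 21/5 = 4.2.
heavy cream: 3.5 cup × 21/5 = 14.7 cup
dried chickpeas: 175 g × 21/5 ÷ 28.35 g/oz ≈ 25.9 oz
ketchup: 4 tbsp × 21/5 = 16.8 tbsp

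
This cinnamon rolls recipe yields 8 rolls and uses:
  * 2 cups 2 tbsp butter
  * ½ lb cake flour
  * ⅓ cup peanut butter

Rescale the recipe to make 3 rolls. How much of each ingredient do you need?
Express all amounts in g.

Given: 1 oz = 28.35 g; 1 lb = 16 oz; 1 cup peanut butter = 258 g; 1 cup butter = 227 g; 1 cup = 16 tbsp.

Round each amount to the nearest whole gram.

butter: 181 g; cake flour: 85 g; peanut butter: 32 g

Scaling factor: 3/8 = 0.375.
butter: (2 cup + 2 tbsp = 2.125 cup) × 3/8 × 227 g/cup ≈ 181 g
cake flour: 0.5 lb × 3/8 × 16 oz/lb × 28.35 g/oz ≈ 85 g
peanut butter: 1/3 cup × 3/8 × 258 g/cup ≈ 32 g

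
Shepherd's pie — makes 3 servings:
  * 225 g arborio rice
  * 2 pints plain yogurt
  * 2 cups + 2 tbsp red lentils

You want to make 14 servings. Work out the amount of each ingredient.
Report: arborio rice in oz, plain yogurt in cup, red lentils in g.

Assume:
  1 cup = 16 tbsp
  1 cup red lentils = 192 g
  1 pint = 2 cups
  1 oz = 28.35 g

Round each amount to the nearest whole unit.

arborio rice: 37 oz; plain yogurt: 19 cup; red lentils: 1904 g

Scaling factor: 14/3.
arborio rice: 225 g × 14/3 ÷ 28.35 g/oz ≈ 37 oz
plain yogurt: 2 pint × 14/3 × 2 cup/pint ≈ 19 cup
red lentils: (2 cup + 2 tbsp = 2.125 cup) × 14/3 × 192 g/cup = 1904 g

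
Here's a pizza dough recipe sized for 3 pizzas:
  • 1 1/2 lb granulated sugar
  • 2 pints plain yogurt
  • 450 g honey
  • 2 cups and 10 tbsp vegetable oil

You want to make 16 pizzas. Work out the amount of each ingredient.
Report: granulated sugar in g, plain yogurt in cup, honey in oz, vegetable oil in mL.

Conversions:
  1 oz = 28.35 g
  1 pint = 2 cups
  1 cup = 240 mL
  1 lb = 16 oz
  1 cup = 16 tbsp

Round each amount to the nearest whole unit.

Scaling factor: 16/3.
granulated sugar: 1.5 lb × 16/3 × 16 oz/lb × 28.35 g/oz ≈ 3629 g
plain yogurt: 2 pint × 16/3 × 2 cup/pint ≈ 21 cup
honey: 450 g × 16/3 ÷ 28.35 g/oz ≈ 85 oz
vegetable oil: (2 cup + 10 tbsp = 2.625 cup) × 16/3 × 240 mL/cup = 3360 mL

granulated sugar: 3629 g; plain yogurt: 21 cup; honey: 85 oz; vegetable oil: 3360 mL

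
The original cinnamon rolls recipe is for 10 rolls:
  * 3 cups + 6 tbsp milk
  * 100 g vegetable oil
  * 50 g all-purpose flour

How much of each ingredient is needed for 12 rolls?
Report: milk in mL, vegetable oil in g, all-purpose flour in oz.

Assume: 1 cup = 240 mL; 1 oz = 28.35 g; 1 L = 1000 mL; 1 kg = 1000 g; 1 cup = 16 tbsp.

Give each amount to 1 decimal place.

milk: 972.0 mL; vegetable oil: 120.0 g; all-purpose flour: 2.1 oz

Scaling factor: 12/10 = 6/5 = 1.2.
milk: (3 cup + 6 tbsp = 3.375 cup) × 6/5 × 240 mL/cup = 972.0 mL
vegetable oil: 100 g × 6/5 = 120.0 g
all-purpose flour: 50 g × 6/5 ÷ 28.35 g/oz ≈ 2.1 oz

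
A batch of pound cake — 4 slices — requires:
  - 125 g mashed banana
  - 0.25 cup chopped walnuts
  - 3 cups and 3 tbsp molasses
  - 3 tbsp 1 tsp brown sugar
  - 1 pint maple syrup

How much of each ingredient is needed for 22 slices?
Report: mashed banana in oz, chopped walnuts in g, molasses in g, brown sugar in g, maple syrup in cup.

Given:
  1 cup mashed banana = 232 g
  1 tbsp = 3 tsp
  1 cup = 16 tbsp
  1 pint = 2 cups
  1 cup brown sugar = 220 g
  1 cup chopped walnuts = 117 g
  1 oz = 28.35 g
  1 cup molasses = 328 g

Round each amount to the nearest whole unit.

mashed banana: 24 oz; chopped walnuts: 161 g; molasses: 5750 g; brown sugar: 252 g; maple syrup: 11 cup

Scaling factor: 22/4 = 11/2 = 5.5.
mashed banana: 125 g × 11/2 ÷ 28.35 g/oz ≈ 24 oz
chopped walnuts: 0.25 cup × 11/2 × 117 g/cup ≈ 161 g
molasses: (3 cup + 3 tbsp = 3.1875 cup) × 11/2 × 328 g/cup ≈ 5750 g
brown sugar: (3 tbsp + 1 tsp = 10/3 tbsp) × 11/2 ÷ 16 tbsp/cup × 220 g/cup ≈ 252 g
maple syrup: 1 pint × 11/2 × 2 cup/pint = 11 cup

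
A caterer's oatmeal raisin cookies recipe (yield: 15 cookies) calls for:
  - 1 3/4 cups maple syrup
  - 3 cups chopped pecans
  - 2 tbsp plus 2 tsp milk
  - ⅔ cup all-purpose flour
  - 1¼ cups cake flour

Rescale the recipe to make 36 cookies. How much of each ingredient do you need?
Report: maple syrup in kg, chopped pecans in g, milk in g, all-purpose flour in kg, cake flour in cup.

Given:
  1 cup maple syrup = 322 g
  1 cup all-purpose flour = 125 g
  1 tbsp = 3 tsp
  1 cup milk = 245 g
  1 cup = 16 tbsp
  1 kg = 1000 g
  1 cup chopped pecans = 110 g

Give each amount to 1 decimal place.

Scaling factor: 36/15 = 12/5 = 2.4.
maple syrup: 1.75 cup × 12/5 × 322 g/cup ÷ 1000 g/kg ≈ 1.4 kg
chopped pecans: 3 cup × 12/5 × 110 g/cup = 792.0 g
milk: (2 tbsp + 2 tsp = 8/3 tbsp) × 12/5 ÷ 16 tbsp/cup × 245 g/cup = 98.0 g
all-purpose flour: 2/3 cup × 12/5 × 125 g/cup ÷ 1000 g/kg = 0.2 kg
cake flour: 1.25 cup × 12/5 = 3.0 cup

maple syrup: 1.4 kg; chopped pecans: 792.0 g; milk: 98.0 g; all-purpose flour: 0.2 kg; cake flour: 3.0 cup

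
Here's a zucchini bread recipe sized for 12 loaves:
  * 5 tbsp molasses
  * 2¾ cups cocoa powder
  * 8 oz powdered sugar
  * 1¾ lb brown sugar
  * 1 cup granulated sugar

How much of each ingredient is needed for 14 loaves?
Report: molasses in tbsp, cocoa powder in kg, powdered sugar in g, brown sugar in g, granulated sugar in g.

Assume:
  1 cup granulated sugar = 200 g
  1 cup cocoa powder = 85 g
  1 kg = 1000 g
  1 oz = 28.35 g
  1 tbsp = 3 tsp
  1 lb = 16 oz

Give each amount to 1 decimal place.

Scaling factor: 14/12 = 7/6.
molasses: 5 tbsp × 7/6 ≈ 5.8 tbsp
cocoa powder: 2.75 cup × 7/6 × 85 g/cup ÷ 1000 g/kg ≈ 0.3 kg
powdered sugar: 8 oz × 7/6 × 28.35 g/oz = 264.6 g
brown sugar: 1.75 lb × 7/6 × 16 oz/lb × 28.35 g/oz = 926.1 g
granulated sugar: 1 cup × 7/6 × 200 g/cup ≈ 233.3 g

molasses: 5.8 tbsp; cocoa powder: 0.3 kg; powdered sugar: 264.6 g; brown sugar: 926.1 g; granulated sugar: 233.3 g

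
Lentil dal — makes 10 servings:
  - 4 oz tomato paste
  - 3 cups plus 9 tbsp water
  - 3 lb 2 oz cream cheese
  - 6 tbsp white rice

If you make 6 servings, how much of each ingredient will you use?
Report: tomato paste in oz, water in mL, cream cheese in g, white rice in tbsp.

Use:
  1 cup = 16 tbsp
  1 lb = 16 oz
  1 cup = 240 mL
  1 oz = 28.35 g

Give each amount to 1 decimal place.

Scaling factor: 6/10 = 3/5 = 0.6.
tomato paste: 4 oz × 3/5 = 2.4 oz
water: (3 cup + 9 tbsp = 3.5625 cup) × 3/5 × 240 mL/cup = 513.0 mL
cream cheese: (3 lb + 2 oz = 3.125 lb) × 3/5 × 16 oz/lb × 28.35 g/oz = 850.5 g
white rice: 6 tbsp × 3/5 = 3.6 tbsp

tomato paste: 2.4 oz; water: 513.0 mL; cream cheese: 850.5 g; white rice: 3.6 tbsp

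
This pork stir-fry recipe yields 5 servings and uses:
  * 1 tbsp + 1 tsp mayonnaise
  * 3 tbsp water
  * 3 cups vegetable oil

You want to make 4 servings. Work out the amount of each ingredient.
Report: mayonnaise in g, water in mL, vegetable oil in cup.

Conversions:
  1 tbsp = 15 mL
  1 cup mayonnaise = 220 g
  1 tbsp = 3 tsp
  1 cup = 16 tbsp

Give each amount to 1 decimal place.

mayonnaise: 14.7 g; water: 36.0 mL; vegetable oil: 2.4 cup

Scaling factor: 4/5 = 0.8.
mayonnaise: (1 tbsp + 1 tsp = 4/3 tbsp) × 4/5 ÷ 16 tbsp/cup × 220 g/cup ≈ 14.7 g
water: 3 tbsp × 4/5 × 15 mL/tbsp = 36.0 mL
vegetable oil: 3 cup × 4/5 = 2.4 cup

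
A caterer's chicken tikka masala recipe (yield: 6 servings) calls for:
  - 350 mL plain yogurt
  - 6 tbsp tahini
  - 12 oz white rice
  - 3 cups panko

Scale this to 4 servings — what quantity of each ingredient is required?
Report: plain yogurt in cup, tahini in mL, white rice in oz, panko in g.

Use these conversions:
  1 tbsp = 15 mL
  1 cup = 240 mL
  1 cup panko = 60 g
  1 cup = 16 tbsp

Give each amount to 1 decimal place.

plain yogurt: 1.0 cup; tahini: 60.0 mL; white rice: 8.0 oz; panko: 120.0 g

Scaling factor: 4/6 = 2/3.
plain yogurt: 350 mL × 2/3 ÷ 240 mL/cup ≈ 1.0 cup
tahini: 6 tbsp × 2/3 × 15 mL/tbsp = 60.0 mL
white rice: 12 oz × 2/3 = 8.0 oz
panko: 3 cup × 2/3 × 60 g/cup = 120.0 g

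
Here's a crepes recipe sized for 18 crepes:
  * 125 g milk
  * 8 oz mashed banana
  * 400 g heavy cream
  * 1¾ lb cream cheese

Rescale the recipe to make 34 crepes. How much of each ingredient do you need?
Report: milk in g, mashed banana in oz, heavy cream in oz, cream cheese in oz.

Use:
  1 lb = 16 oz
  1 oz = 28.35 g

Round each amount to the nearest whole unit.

milk: 236 g; mashed banana: 15 oz; heavy cream: 27 oz; cream cheese: 53 oz

Scaling factor: 34/18 = 17/9.
milk: 125 g × 17/9 ≈ 236 g
mashed banana: 8 oz × 17/9 ≈ 15 oz
heavy cream: 400 g × 17/9 ÷ 28.35 g/oz ≈ 27 oz
cream cheese: 1.75 lb × 17/9 × 16 oz/lb ≈ 53 oz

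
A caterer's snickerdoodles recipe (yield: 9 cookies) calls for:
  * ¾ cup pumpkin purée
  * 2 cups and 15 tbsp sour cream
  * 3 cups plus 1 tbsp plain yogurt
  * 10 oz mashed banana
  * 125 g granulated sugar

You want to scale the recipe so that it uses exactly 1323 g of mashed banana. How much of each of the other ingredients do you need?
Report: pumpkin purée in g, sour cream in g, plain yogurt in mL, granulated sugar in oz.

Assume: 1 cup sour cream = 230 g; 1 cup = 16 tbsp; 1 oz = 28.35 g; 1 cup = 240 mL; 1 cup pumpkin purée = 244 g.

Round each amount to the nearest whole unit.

pumpkin purée: 854 g; sour cream: 3153 g; plain yogurt: 3430 mL; granulated sugar: 21 oz

The original recipe has 283.5 g of mashed banana, so the scaling factor is 1323 ÷ 283.5 = 14/3.
pumpkin purée: 0.75 cup × 14/3 × 244 g/cup = 854 g
sour cream: (2 cup + 15 tbsp = 2.9375 cup) × 14/3 × 230 g/cup ≈ 3153 g
plain yogurt: (3 cup + 1 tbsp = 3.0625 cup) × 14/3 × 240 mL/cup = 3430 mL
granulated sugar: 125 g × 14/3 ÷ 28.35 g/oz ≈ 21 oz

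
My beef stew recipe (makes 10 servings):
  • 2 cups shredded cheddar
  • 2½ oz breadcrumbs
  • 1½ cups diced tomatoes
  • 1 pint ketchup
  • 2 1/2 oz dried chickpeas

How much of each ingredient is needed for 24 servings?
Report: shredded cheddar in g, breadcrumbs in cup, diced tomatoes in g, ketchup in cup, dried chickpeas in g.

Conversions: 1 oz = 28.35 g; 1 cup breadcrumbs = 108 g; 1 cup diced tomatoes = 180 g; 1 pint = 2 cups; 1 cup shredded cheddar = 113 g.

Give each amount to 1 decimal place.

shredded cheddar: 542.4 g; breadcrumbs: 1.6 cup; diced tomatoes: 648.0 g; ketchup: 4.8 cup; dried chickpeas: 170.1 g

Scaling factor: 24/10 = 12/5 = 2.4.
shredded cheddar: 2 cup × 12/5 × 113 g/cup = 542.4 g
breadcrumbs: 2.5 oz × 12/5 × 28.35 g/oz ÷ 108 g/cup ≈ 1.6 cup
diced tomatoes: 1.5 cup × 12/5 × 180 g/cup = 648.0 g
ketchup: 1 pint × 12/5 × 2 cup/pint = 4.8 cup
dried chickpeas: 2.5 oz × 12/5 × 28.35 g/oz = 170.1 g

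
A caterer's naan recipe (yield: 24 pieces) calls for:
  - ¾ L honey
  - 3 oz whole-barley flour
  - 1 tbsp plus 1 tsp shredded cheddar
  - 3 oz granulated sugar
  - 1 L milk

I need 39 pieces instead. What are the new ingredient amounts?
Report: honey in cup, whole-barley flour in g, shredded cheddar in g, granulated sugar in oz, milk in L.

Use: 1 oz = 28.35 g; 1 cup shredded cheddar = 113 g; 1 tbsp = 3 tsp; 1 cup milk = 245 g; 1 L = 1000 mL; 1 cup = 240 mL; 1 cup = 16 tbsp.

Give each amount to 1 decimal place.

honey: 5.1 cup; whole-barley flour: 138.2 g; shredded cheddar: 15.3 g; granulated sugar: 4.9 oz; milk: 1.6 L

Scaling factor: 39/24 = 13/8 = 1.625.
honey: 0.75 L × 13/8 × 1000 mL/L ÷ 240 mL/cup ≈ 5.1 cup
whole-barley flour: 3 oz × 13/8 × 28.35 g/oz ≈ 138.2 g
shredded cheddar: (1 tbsp + 1 tsp = 4/3 tbsp) × 13/8 ÷ 16 tbsp/cup × 113 g/cup ≈ 15.3 g
granulated sugar: 3 oz × 13/8 ≈ 4.9 oz
milk: 1 L × 13/8 ≈ 1.6 L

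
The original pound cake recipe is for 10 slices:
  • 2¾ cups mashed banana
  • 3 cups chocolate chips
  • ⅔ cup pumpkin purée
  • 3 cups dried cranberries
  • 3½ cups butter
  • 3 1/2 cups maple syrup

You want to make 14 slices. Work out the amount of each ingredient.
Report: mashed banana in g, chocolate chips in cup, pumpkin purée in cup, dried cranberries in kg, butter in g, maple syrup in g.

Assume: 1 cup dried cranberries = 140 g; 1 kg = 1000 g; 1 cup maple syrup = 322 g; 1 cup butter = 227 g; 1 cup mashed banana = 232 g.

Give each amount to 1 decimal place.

mashed banana: 893.2 g; chocolate chips: 4.2 cup; pumpkin purée: 0.9 cup; dried cranberries: 0.6 kg; butter: 1112.3 g; maple syrup: 1577.8 g

Scaling factor: 14/10 = 7/5 = 1.4.
mashed banana: 2.75 cup × 7/5 × 232 g/cup = 893.2 g
chocolate chips: 3 cup × 7/5 = 4.2 cup
pumpkin purée: 2/3 cup × 7/5 ≈ 0.9 cup
dried cranberries: 3 cup × 7/5 × 140 g/cup ÷ 1000 g/kg ≈ 0.6 kg
butter: 3.5 cup × 7/5 × 227 g/cup = 1112.3 g
maple syrup: 3.5 cup × 7/5 × 322 g/cup = 1577.8 g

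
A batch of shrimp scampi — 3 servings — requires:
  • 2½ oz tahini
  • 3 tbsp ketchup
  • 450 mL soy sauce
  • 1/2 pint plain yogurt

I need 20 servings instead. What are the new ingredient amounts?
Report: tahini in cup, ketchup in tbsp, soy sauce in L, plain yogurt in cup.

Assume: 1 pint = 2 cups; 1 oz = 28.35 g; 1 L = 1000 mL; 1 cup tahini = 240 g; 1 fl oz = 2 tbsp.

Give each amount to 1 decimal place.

tahini: 2.0 cup; ketchup: 20.0 tbsp; soy sauce: 3.0 L; plain yogurt: 6.7 cup

Scaling factor: 20/3.
tahini: 2.5 oz × 20/3 × 28.35 g/oz ÷ 240 g/cup ≈ 2.0 cup
ketchup: 3 tbsp × 20/3 = 20.0 tbsp
soy sauce: 450 mL × 20/3 ÷ 1000 mL/L = 3.0 L
plain yogurt: 0.5 pint × 20/3 × 2 cup/pint ≈ 6.7 cup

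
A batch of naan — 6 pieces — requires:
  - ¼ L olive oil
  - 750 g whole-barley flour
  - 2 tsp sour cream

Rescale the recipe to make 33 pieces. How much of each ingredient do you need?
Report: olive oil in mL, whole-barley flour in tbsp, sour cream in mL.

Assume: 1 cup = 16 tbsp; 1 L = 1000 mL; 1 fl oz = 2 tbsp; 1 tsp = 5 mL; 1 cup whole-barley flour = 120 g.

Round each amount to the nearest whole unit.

Scaling factor: 33/6 = 11/2 = 5.5.
olive oil: 0.25 L × 11/2 × 1000 mL/L = 1375 mL
whole-barley flour: 750 g × 11/2 ÷ 120 g/cup × 16 tbsp/cup = 550 tbsp
sour cream: 2 tsp × 11/2 × 5 mL/tsp = 55 mL

olive oil: 1375 mL; whole-barley flour: 550 tbsp; sour cream: 55 mL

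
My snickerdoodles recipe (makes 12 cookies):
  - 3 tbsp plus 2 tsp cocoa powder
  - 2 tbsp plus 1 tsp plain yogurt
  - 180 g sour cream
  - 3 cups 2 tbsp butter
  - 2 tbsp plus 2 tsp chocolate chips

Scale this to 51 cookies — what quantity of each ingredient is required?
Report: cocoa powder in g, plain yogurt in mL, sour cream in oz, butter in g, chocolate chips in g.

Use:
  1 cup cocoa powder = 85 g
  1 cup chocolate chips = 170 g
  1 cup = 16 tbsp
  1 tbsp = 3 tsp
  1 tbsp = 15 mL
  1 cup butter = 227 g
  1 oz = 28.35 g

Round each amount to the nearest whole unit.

Scaling factor: 51/12 = 17/4 = 4.25.
cocoa powder: (3 tbsp + 2 tsp = 11/3 tbsp) × 17/4 ÷ 16 tbsp/cup × 85 g/cup ≈ 83 g
plain yogurt: (2 tbsp + 1 tsp = 7/3 tbsp) × 17/4 × 15 mL/tbsp ≈ 149 mL
sour cream: 180 g × 17/4 ÷ 28.35 g/oz ≈ 27 oz
butter: (3 cup + 2 tbsp = 3.125 cup) × 17/4 × 227 g/cup ≈ 3015 g
chocolate chips: (2 tbsp + 2 tsp = 8/3 tbsp) × 17/4 ÷ 16 tbsp/cup × 170 g/cup ≈ 120 g

cocoa powder: 83 g; plain yogurt: 149 mL; sour cream: 27 oz; butter: 3015 g; chocolate chips: 120 g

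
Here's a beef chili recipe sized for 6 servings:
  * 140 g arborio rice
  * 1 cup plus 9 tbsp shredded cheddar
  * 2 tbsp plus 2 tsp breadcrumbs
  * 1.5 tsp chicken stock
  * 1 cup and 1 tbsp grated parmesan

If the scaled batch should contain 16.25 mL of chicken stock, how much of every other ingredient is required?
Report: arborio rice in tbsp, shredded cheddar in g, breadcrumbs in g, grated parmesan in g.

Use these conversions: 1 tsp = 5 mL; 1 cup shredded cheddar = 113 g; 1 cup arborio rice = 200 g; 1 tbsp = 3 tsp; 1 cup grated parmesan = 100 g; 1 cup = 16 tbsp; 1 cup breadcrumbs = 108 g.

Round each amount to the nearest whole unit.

The original recipe has 7.5 mL of chicken stock, so the scaling factor is 16.25 ÷ 7.5 = 13/6.
arborio rice: 140 g × 13/6 ÷ 200 g/cup × 16 tbsp/cup ≈ 24 tbsp
shredded cheddar: (1 cup + 9 tbsp = 1.5625 cup) × 13/6 × 113 g/cup ≈ 383 g
breadcrumbs: (2 tbsp + 2 tsp = 8/3 tbsp) × 13/6 ÷ 16 tbsp/cup × 108 g/cup = 39 g
grated parmesan: (1 cup + 1 tbsp = 1.0625 cup) × 13/6 × 100 g/cup ≈ 230 g

arborio rice: 24 tbsp; shredded cheddar: 383 g; breadcrumbs: 39 g; grated parmesan: 230 g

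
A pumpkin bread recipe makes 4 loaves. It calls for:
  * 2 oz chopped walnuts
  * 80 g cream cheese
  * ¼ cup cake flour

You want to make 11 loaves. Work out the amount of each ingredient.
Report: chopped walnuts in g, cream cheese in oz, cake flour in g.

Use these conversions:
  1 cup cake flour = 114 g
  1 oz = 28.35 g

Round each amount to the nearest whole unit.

Scaling factor: 11/4 = 2.75.
chopped walnuts: 2 oz × 11/4 × 28.35 g/oz ≈ 156 g
cream cheese: 80 g × 11/4 ÷ 28.35 g/oz ≈ 8 oz
cake flour: 0.25 cup × 11/4 × 114 g/cup ≈ 78 g

chopped walnuts: 156 g; cream cheese: 8 oz; cake flour: 78 g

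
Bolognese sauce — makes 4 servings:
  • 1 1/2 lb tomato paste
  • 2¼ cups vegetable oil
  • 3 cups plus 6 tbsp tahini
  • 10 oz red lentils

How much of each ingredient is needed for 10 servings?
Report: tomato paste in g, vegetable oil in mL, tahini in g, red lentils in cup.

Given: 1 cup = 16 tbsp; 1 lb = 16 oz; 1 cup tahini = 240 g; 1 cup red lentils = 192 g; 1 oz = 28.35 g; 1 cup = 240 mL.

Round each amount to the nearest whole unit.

tomato paste: 1701 g; vegetable oil: 1350 mL; tahini: 2025 g; red lentils: 4 cup

Scaling factor: 10/4 = 5/2 = 2.5.
tomato paste: 1.5 lb × 5/2 × 16 oz/lb × 28.35 g/oz = 1701 g
vegetable oil: 2.25 cup × 5/2 × 240 mL/cup = 1350 mL
tahini: (3 cup + 6 tbsp = 3.375 cup) × 5/2 × 240 g/cup = 2025 g
red lentils: 10 oz × 5/2 × 28.35 g/oz ÷ 192 g/cup ≈ 4 cup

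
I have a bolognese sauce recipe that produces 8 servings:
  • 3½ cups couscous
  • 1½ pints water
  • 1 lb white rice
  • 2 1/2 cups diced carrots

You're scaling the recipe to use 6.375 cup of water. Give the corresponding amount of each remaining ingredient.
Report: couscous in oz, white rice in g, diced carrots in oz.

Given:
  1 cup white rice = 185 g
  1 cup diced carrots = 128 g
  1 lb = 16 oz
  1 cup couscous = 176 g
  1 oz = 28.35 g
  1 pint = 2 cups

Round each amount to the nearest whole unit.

The original recipe has 3 cup of water, so the scaling factor is 6.375 ÷ 3 = 17/8 = 2.125.
couscous: 3.5 cup × 17/8 × 176 g/cup ÷ 28.35 g/oz ≈ 46 oz
white rice: 1 lb × 17/8 × 16 oz/lb × 28.35 g/oz ≈ 964 g
diced carrots: 2.5 cup × 17/8 × 128 g/cup ÷ 28.35 g/oz ≈ 24 oz

couscous: 46 oz; white rice: 964 g; diced carrots: 24 oz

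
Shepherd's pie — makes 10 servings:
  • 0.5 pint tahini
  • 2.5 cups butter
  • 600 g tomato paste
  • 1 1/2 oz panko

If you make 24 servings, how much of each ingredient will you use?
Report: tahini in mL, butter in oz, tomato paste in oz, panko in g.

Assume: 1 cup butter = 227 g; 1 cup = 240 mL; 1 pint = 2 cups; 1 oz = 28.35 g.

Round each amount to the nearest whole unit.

Scaling factor: 24/10 = 12/5 = 2.4.
tahini: 0.5 pint × 12/5 × 2 cup/pint × 240 mL/cup = 576 mL
butter: 2.5 cup × 12/5 × 227 g/cup ÷ 28.35 g/oz ≈ 48 oz
tomato paste: 600 g × 12/5 ÷ 28.35 g/oz ≈ 51 oz
panko: 1.5 oz × 12/5 × 28.35 g/oz ≈ 102 g

tahini: 576 mL; butter: 48 oz; tomato paste: 51 oz; panko: 102 g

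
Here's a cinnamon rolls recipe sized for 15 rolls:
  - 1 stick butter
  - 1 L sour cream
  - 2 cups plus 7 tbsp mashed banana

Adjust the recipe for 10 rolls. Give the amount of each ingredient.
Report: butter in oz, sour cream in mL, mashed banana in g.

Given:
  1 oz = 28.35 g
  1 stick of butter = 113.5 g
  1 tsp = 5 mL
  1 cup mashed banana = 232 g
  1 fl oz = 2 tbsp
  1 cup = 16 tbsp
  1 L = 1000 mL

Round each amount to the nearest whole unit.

butter: 3 oz; sour cream: 667 mL; mashed banana: 377 g

Scaling factor: 10/15 = 2/3.
butter: 1 stick × 2/3 × 113.5 g/stick ÷ 28.35 g/oz ≈ 3 oz
sour cream: 1 L × 2/3 × 1000 mL/L ≈ 667 mL
mashed banana: (2 cup + 7 tbsp = 2.4375 cup) × 2/3 × 232 g/cup = 377 g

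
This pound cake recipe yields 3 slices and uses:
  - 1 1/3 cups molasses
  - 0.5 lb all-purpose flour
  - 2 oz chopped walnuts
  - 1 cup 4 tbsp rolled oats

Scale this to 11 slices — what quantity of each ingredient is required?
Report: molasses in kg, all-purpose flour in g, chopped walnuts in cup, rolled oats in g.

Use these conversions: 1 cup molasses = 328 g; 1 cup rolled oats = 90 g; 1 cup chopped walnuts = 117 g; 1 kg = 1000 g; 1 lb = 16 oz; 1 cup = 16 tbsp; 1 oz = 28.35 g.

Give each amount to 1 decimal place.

Scaling factor: 11/3.
molasses: 4/3 cup × 11/3 × 328 g/cup ÷ 1000 g/kg ≈ 1.6 kg
all-purpose flour: 0.5 lb × 11/3 × 16 oz/lb × 28.35 g/oz = 831.6 g
chopped walnuts: 2 oz × 11/3 × 28.35 g/oz ÷ 117 g/cup ≈ 1.8 cup
rolled oats: (1 cup + 4 tbsp = 1.25 cup) × 11/3 × 90 g/cup = 412.5 g

molasses: 1.6 kg; all-purpose flour: 831.6 g; chopped walnuts: 1.8 cup; rolled oats: 412.5 g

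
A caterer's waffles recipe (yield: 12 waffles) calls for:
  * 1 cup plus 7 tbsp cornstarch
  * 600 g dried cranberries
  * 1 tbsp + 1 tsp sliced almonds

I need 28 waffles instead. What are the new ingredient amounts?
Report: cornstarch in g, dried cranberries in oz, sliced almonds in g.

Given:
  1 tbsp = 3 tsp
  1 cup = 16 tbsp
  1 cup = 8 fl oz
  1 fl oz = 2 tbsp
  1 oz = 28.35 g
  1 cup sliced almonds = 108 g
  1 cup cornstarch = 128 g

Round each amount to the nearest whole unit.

cornstarch: 429 g; dried cranberries: 49 oz; sliced almonds: 21 g

Scaling factor: 28/12 = 7/3.
cornstarch: (1 cup + 7 tbsp = 1.4375 cup) × 7/3 × 128 g/cup ≈ 429 g
dried cranberries: 600 g × 7/3 ÷ 28.35 g/oz ≈ 49 oz
sliced almonds: (1 tbsp + 1 tsp = 4/3 tbsp) × 7/3 ÷ 16 tbsp/cup × 108 g/cup = 21 g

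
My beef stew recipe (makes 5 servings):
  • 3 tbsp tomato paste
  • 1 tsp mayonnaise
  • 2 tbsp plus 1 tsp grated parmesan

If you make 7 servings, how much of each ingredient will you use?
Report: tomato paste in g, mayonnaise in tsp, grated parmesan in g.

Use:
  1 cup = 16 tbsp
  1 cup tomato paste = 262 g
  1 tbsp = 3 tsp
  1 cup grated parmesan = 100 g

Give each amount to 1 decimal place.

tomato paste: 68.8 g; mayonnaise: 1.4 tsp; grated parmesan: 20.4 g

Scaling factor: 7/5 = 1.4.
tomato paste: 3 tbsp × 7/5 ÷ 16 tbsp/cup × 262 g/cup ≈ 68.8 g
mayonnaise: 1 tsp × 7/5 = 1.4 tsp
grated parmesan: (2 tbsp + 1 tsp = 7/3 tbsp) × 7/5 ÷ 16 tbsp/cup × 100 g/cup ≈ 20.4 g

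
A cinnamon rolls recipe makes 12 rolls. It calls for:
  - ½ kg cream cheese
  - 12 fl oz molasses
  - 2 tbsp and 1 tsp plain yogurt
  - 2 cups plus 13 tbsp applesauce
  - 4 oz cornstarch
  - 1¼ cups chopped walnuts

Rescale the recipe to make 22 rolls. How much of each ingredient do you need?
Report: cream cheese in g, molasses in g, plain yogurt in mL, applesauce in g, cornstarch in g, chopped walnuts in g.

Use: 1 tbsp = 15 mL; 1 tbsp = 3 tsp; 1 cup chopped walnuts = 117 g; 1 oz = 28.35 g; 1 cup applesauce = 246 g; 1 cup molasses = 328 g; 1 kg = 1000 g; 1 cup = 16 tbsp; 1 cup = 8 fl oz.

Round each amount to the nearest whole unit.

Scaling factor: 22/12 = 11/6.
cream cheese: 0.5 kg × 11/6 × 1000 g/kg ≈ 917 g
molasses: 12 fl oz × 11/6 ÷ 8 fl oz/cup × 328 g/cup = 902 g
plain yogurt: (2 tbsp + 1 tsp = 7/3 tbsp) × 11/6 × 15 mL/tbsp ≈ 64 mL
applesauce: (2 cup + 13 tbsp = 2.8125 cup) × 11/6 × 246 g/cup ≈ 1268 g
cornstarch: 4 oz × 11/6 × 28.35 g/oz ≈ 208 g
chopped walnuts: 1.25 cup × 11/6 × 117 g/cup ≈ 268 g

cream cheese: 917 g; molasses: 902 g; plain yogurt: 64 mL; applesauce: 1268 g; cornstarch: 208 g; chopped walnuts: 268 g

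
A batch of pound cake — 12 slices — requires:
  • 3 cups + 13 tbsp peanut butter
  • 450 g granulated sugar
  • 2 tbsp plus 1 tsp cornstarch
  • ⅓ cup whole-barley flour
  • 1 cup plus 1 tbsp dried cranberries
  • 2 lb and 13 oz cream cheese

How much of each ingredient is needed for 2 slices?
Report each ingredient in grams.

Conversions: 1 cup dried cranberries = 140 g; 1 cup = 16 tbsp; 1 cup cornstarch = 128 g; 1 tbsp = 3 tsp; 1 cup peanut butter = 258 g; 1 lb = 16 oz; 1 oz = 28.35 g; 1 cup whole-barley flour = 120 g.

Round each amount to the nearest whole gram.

Scaling factor: 2/12 = 1/6.
peanut butter: (3 cup + 13 tbsp = 3.8125 cup) × 1/6 × 258 g/cup ≈ 164 g
granulated sugar: 450 g × 1/6 = 75 g
cornstarch: (2 tbsp + 1 tsp = 7/3 tbsp) × 1/6 ÷ 16 tbsp/cup × 128 g/cup ≈ 3 g
whole-barley flour: 1/3 cup × 1/6 × 120 g/cup ≈ 7 g
dried cranberries: (1 cup + 1 tbsp = 1.0625 cup) × 1/6 × 140 g/cup ≈ 25 g
cream cheese: (2 lb + 13 oz = 2.8125 lb) × 1/6 × 16 oz/lb × 28.35 g/oz ≈ 213 g

peanut butter: 164 g; granulated sugar: 75 g; cornstarch: 3 g; whole-barley flour: 7 g; dried cranberries: 25 g; cream cheese: 213 g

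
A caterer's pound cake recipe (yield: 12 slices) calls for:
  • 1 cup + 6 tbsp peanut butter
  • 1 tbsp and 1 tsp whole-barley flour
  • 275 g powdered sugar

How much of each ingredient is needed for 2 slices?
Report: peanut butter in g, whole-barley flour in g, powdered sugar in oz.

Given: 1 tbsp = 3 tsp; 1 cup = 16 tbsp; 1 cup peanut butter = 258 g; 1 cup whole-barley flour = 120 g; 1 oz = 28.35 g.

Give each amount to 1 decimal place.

Scaling factor: 2/12 = 1/6.
peanut butter: (1 cup + 6 tbsp = 1.375 cup) × 1/6 × 258 g/cup ≈ 59.1 g
whole-barley flour: (1 tbsp + 1 tsp = 4/3 tbsp) × 1/6 ÷ 16 tbsp/cup × 120 g/cup ≈ 1.7 g
powdered sugar: 275 g × 1/6 ÷ 28.35 g/oz ≈ 1.6 oz

peanut butter: 59.1 g; whole-barley flour: 1.7 g; powdered sugar: 1.6 oz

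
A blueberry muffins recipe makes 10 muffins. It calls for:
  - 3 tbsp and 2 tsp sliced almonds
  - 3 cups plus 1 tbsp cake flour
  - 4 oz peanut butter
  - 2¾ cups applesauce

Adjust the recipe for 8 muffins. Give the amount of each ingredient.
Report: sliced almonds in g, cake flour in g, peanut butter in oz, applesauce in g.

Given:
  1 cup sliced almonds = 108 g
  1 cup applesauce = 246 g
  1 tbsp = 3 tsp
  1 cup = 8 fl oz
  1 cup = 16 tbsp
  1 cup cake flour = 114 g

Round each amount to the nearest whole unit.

Scaling factor: 8/10 = 4/5 = 0.8.
sliced almonds: (3 tbsp + 2 tsp = 11/3 tbsp) × 4/5 ÷ 16 tbsp/cup × 108 g/cup ≈ 20 g
cake flour: (3 cup + 1 tbsp = 3.0625 cup) × 4/5 × 114 g/cup ≈ 279 g
peanut butter: 4 oz × 4/5 ≈ 3 oz
applesauce: 2.75 cup × 4/5 × 246 g/cup ≈ 541 g

sliced almonds: 20 g; cake flour: 279 g; peanut butter: 3 oz; applesauce: 541 g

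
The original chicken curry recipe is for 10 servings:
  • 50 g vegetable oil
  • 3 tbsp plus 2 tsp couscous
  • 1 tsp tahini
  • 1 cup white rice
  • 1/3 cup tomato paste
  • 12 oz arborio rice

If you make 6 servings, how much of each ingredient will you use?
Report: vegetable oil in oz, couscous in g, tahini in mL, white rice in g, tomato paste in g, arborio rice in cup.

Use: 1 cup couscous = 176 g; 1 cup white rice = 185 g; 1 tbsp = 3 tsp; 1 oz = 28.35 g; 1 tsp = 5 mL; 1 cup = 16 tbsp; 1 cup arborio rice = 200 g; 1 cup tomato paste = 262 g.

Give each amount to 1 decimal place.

Scaling factor: 6/10 = 3/5 = 0.6.
vegetable oil: 50 g × 3/5 ÷ 28.35 g/oz ≈ 1.1 oz
couscous: (3 tbsp + 2 tsp = 11/3 tbsp) × 3/5 ÷ 16 tbsp/cup × 176 g/cup = 24.2 g
tahini: 1 tsp × 3/5 × 5 mL/tsp = 3.0 mL
white rice: 1 cup × 3/5 × 185 g/cup = 111.0 g
tomato paste: 1/3 cup × 3/5 × 262 g/cup = 52.4 g
arborio rice: 12 oz × 3/5 × 28.35 g/oz ÷ 200 g/cup ≈ 1.0 cup

vegetable oil: 1.1 oz; couscous: 24.2 g; tahini: 3.0 mL; white rice: 111.0 g; tomato paste: 52.4 g; arborio rice: 1.0 cup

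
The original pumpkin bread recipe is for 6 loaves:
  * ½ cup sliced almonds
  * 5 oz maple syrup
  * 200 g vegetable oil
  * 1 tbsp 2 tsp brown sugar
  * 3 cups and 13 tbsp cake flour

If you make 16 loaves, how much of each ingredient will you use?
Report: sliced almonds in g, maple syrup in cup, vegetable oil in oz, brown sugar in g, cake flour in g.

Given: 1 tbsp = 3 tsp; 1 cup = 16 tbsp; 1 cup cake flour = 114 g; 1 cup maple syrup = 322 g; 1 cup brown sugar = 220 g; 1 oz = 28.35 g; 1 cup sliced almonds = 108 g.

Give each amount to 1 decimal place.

Scaling factor: 16/6 = 8/3.
sliced almonds: 0.5 cup × 8/3 × 108 g/cup = 144.0 g
maple syrup: 5 oz × 8/3 × 28.35 g/oz ÷ 322 g/cup ≈ 1.2 cup
vegetable oil: 200 g × 8/3 ÷ 28.35 g/oz ≈ 18.8 oz
brown sugar: (1 tbsp + 2 tsp = 5/3 tbsp) × 8/3 ÷ 16 tbsp/cup × 220 g/cup ≈ 61.1 g
cake flour: (3 cup + 13 tbsp = 3.8125 cup) × 8/3 × 114 g/cup = 1159.0 g

sliced almonds: 144.0 g; maple syrup: 1.2 cup; vegetable oil: 18.8 oz; brown sugar: 61.1 g; cake flour: 1159.0 g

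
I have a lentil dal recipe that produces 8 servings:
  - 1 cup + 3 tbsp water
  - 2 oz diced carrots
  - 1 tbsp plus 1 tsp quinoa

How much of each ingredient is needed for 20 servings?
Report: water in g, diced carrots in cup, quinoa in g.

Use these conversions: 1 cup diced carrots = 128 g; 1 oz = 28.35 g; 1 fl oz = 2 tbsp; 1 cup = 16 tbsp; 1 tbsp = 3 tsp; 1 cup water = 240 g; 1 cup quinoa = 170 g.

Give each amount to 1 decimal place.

water: 712.5 g; diced carrots: 1.1 cup; quinoa: 35.4 g

Scaling factor: 20/8 = 5/2 = 2.5.
water: (1 cup + 3 tbsp = 1.1875 cup) × 5/2 × 240 g/cup = 712.5 g
diced carrots: 2 oz × 5/2 × 28.35 g/oz ÷ 128 g/cup ≈ 1.1 cup
quinoa: (1 tbsp + 1 tsp = 4/3 tbsp) × 5/2 ÷ 16 tbsp/cup × 170 g/cup ≈ 35.4 g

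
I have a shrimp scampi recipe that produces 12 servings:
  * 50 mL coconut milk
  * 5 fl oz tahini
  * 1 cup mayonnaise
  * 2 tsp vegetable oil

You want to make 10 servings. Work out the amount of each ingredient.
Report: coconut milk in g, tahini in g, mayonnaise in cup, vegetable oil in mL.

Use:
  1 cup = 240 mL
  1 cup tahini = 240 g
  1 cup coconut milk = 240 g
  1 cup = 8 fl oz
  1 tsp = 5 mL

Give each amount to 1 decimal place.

Scaling factor: 10/12 = 5/6.
coconut milk: 50 mL × 5/6 ÷ 240 mL/cup × 240 g/cup ≈ 41.7 g
tahini: 5 fl oz × 5/6 ÷ 8 fl oz/cup × 240 g/cup = 125.0 g
mayonnaise: 1 cup × 5/6 ≈ 0.8 cup
vegetable oil: 2 tsp × 5/6 × 5 mL/tsp ≈ 8.3 mL

coconut milk: 41.7 g; tahini: 125.0 g; mayonnaise: 0.8 cup; vegetable oil: 8.3 mL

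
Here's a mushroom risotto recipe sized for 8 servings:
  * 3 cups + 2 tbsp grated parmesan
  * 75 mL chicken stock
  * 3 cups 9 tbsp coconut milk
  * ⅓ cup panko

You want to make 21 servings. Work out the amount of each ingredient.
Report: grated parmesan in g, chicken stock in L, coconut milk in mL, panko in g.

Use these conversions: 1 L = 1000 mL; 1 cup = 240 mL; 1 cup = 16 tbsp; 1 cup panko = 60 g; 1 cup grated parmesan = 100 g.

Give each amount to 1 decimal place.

grated parmesan: 820.3 g; chicken stock: 0.2 L; coconut milk: 2244.4 mL; panko: 52.5 g

Scaling factor: 21/8 = 2.625.
grated parmesan: (3 cup + 2 tbsp = 3.125 cup) × 21/8 × 100 g/cup ≈ 820.3 g
chicken stock: 75 mL × 21/8 ÷ 1000 mL/L ≈ 0.2 L
coconut milk: (3 cup + 9 tbsp = 3.5625 cup) × 21/8 × 240 mL/cup ≈ 2244.4 mL
panko: 1/3 cup × 21/8 × 60 g/cup = 52.5 g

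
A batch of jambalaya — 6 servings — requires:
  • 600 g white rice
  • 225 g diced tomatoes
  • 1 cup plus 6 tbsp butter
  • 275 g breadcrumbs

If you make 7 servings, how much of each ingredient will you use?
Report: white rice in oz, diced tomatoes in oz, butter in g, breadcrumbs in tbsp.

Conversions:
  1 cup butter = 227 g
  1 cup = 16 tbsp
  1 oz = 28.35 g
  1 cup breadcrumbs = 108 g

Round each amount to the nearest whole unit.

white rice: 25 oz; diced tomatoes: 9 oz; butter: 364 g; breadcrumbs: 48 tbsp

Scaling factor: 7/6.
white rice: 600 g × 7/6 ÷ 28.35 g/oz ≈ 25 oz
diced tomatoes: 225 g × 7/6 ÷ 28.35 g/oz ≈ 9 oz
butter: (1 cup + 6 tbsp = 1.375 cup) × 7/6 × 227 g/cup ≈ 364 g
breadcrumbs: 275 g × 7/6 ÷ 108 g/cup × 16 tbsp/cup ≈ 48 tbsp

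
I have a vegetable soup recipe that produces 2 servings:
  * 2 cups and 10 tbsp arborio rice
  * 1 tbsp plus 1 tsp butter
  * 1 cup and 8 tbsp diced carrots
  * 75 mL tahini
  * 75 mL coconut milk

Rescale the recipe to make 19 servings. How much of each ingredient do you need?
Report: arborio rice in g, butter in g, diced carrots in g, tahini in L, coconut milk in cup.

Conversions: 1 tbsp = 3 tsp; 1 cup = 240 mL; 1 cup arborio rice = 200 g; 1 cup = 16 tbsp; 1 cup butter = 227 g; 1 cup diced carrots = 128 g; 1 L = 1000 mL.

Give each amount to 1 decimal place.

arborio rice: 4987.5 g; butter: 179.7 g; diced carrots: 1824.0 g; tahini: 0.7 L; coconut milk: 3.0 cup

Scaling factor: 19/2 = 9.5.
arborio rice: (2 cup + 10 tbsp = 2.625 cup) × 19/2 × 200 g/cup = 4987.5 g
butter: (1 tbsp + 1 tsp = 4/3 tbsp) × 19/2 ÷ 16 tbsp/cup × 227 g/cup ≈ 179.7 g
diced carrots: (1 cup + 8 tbsp = 1.5 cup) × 19/2 × 128 g/cup = 1824.0 g
tahini: 75 mL × 19/2 ÷ 1000 mL/L ≈ 0.7 L
coconut milk: 75 mL × 19/2 ÷ 240 mL/cup ≈ 3.0 cup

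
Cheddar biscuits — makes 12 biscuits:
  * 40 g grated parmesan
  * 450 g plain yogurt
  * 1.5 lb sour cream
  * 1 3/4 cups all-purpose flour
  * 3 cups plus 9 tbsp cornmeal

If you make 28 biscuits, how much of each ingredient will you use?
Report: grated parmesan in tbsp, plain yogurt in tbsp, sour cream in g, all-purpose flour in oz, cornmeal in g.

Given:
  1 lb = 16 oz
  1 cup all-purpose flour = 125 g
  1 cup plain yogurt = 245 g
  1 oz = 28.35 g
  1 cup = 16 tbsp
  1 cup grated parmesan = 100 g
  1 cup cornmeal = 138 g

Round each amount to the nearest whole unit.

grated parmesan: 15 tbsp; plain yogurt: 69 tbsp; sour cream: 1588 g; all-purpose flour: 18 oz; cornmeal: 1147 g

Scaling factor: 28/12 = 7/3.
grated parmesan: 40 g × 7/3 ÷ 100 g/cup × 16 tbsp/cup ≈ 15 tbsp
plain yogurt: 450 g × 7/3 ÷ 245 g/cup × 16 tbsp/cup ≈ 69 tbsp
sour cream: 1.5 lb × 7/3 × 16 oz/lb × 28.35 g/oz ≈ 1588 g
all-purpose flour: 1.75 cup × 7/3 × 125 g/cup ÷ 28.35 g/oz ≈ 18 oz
cornmeal: (3 cup + 9 tbsp = 3.5625 cup) × 7/3 × 138 g/cup ≈ 1147 g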